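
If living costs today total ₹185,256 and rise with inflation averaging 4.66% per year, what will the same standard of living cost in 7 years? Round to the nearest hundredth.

₹254,822.28

Cumulative price-level factor: (1+4.66%)^7 ≈ 1.3755143098.
The nominal amount required is ₹185,256 scaled up by that factor.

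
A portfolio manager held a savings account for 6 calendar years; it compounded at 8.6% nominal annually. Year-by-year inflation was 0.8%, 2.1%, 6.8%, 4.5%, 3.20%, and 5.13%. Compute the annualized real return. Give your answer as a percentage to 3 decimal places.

4.689%

Cumulative inflation factor: 1.008 × 1.021 × 1.068 × 1.045 × 1.0320 × 1.0513 ≈ 1.24618.
Nominal growth factor: 1.64051. Real growth factor = 1.64051 / 1.24618 ≈ 1.31643.
Annualized: 1.31643^(1/6) − 1 ≈ 0.04689.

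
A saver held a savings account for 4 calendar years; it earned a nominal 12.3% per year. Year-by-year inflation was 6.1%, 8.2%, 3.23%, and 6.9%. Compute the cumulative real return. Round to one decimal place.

25.5%

Cumulative inflation factor: 1.061 × 1.082 × 1.0323 × 1.069 ≈ 1.26685.
Nominal growth factor: 1.59045. Real growth factor = 1.59045 / 1.26685 ≈ 1.25543.
Total real return ≈ 25.5431%.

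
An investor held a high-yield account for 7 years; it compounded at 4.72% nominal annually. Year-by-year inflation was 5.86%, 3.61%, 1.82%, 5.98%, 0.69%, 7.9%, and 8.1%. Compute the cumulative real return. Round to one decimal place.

-0.6%

Cumulative inflation factor: 1.0586 × 1.0361 × 1.0182 × 1.0598 × 1.0069 × 1.079 × 1.081 ≈ 1.39003.
Nominal growth factor: 1.38104. Real growth factor = 1.38104 / 1.39003 ≈ 0.99354.
Total real return ≈ -0.6465%.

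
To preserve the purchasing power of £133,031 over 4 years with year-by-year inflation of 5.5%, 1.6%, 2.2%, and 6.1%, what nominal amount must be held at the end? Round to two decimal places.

£154,619.87

Cumulative price-level factor: 1.055 × 1.016 × 1.022 × 1.061 ≈ 1.1622845030.
Multiplying £133,031 by the price-level factor gives the future nominal sum.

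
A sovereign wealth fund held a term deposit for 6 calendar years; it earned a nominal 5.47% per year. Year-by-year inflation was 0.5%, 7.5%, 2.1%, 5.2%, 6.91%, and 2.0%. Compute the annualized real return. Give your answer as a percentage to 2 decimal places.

1.41%

Cumulative inflation factor: 1.005 × 1.075 × 1.021 × 1.052 × 1.0691 × 1.020 ≈ 1.26542.
Nominal growth factor: 1.37649. Real growth factor = 1.37649 / 1.26542 ≈ 1.08778.
Annualized: 1.08778^(1/6) − 1 ≈ 0.01412.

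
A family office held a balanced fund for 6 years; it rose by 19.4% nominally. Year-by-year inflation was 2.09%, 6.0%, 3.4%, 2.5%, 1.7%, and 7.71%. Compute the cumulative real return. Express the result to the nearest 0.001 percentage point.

Cumulative inflation factor: 1.0209 × 1.060 × 1.034 × 1.025 × 1.017 × 1.0771 ≈ 1.25635.
Nominal growth factor: 1.19400. Real growth factor = 1.19400 / 1.25635 ≈ 0.95037.
Total real return ≈ -4.9627%.

-4.963%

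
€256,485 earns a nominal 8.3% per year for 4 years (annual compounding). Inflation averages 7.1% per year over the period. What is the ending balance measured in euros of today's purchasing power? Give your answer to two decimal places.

€268,174.77

Nominal value at maturity: €256,485 × (1 + 8.3%)^4 ≈ €352,838.36.
Price-level factor over 4 years: (1 + 7.1%)^4 ≈ 1.3157030557.
The maturity value deflated by that factor is the answer in today's purchasing power.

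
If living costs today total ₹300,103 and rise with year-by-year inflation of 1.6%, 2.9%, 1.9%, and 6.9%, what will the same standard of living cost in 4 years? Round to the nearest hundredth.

Cumulative price-level factor: 1.016 × 1.029 × 1.019 × 1.069 ≈ 1.1388354353.
The nominal amount required is ₹300,103 scaled up by that factor.

₹341,767.93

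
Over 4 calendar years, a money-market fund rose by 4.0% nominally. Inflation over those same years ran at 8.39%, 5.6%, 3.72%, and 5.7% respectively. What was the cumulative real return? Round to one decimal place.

Cumulative inflation factor: 1.0839 × 1.056 × 1.0372 × 1.057 ≈ 1.25485.
Nominal growth factor: 1.04000. Real growth factor = 1.04000 / 1.25485 ≈ 0.82879.
Total real return ≈ -17.1213%.

-17.1%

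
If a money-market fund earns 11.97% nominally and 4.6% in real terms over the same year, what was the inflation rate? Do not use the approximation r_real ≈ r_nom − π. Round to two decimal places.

From (1+r_nom) = (1+r_real)(1+π), we get 1+π = (1 + 11.97%)/(1 + 4.6%) = 1.1197/1.046 ≈ 1.07046.
So π ≈ 7.0459%.

7.05%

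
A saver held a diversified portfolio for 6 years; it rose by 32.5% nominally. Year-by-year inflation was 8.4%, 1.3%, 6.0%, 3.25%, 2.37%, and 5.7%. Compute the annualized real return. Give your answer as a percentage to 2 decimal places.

Cumulative inflation factor: 1.084 × 1.013 × 1.060 × 1.0325 × 1.0237 × 1.057 ≈ 1.30042.
Nominal growth factor: 1.32500. Real growth factor = 1.32500 / 1.30042 ≈ 1.01890.
Annualized: 1.01890^(1/6) − 1 ≈ 0.00313.

0.31%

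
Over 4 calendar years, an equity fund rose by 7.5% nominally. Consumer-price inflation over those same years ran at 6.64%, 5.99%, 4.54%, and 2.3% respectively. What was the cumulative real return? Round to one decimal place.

-11.1%

Cumulative inflation factor: 1.0664 × 1.0599 × 1.0454 × 1.023 ≈ 1.20877.
Nominal growth factor: 1.07500. Real growth factor = 1.07500 / 1.20877 ≈ 0.88933.
Total real return ≈ -11.0665%.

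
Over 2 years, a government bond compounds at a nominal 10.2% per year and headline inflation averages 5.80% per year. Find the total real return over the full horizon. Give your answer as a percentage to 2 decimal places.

8.49%

The annual real rate is (1+10.2%)/(1+5.80%) − 1 = 4.1588%.
Compounded over 2 years: (1 + 0.041588)^2 − 1 ≈ 0.08491.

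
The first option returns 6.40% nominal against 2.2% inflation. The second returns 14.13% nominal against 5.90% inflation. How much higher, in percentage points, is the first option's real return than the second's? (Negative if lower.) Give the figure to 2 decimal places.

-3.66

The first option real return: 1.0640/1.022 − 1 = 4.110%.
The second real return: 1.1413/1.0590 − 1 = 7.771%.
Difference: 4.110 − 7.771 = -3.661 pp.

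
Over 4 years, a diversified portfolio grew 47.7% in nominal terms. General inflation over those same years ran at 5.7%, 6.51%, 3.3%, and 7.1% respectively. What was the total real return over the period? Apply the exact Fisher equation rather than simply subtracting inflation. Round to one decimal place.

Cumulative inflation factor: 1.057 × 1.0651 × 1.033 × 1.071 ≈ 1.24553.
Nominal growth factor: 1.47700. Real growth factor = 1.47700 / 1.24553 ≈ 1.18584.
Total real return ≈ 18.5838%.

18.6%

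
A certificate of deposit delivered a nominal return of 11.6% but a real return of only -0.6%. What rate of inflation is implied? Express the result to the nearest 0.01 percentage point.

From (1+r_nom) = (1+r_real)(1+π), we get 1+π = (1 + 11.6%)/(1 − 0.6%) = 1.116/0.994 ≈ 1.12274.
So π ≈ 12.2736%.

12.27%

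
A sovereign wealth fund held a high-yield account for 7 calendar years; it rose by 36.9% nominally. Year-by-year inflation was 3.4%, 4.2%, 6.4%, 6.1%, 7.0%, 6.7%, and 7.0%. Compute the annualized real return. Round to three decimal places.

-1.163%

Cumulative inflation factor: 1.034 × 1.042 × 1.064 × 1.061 × 1.070 × 1.067 × 1.070 ≈ 1.48586.
Nominal growth factor: 1.36900. Real growth factor = 1.36900 / 1.48586 ≈ 0.92135.
Annualized: 0.92135^(1/7) − 1 ≈ -0.01163.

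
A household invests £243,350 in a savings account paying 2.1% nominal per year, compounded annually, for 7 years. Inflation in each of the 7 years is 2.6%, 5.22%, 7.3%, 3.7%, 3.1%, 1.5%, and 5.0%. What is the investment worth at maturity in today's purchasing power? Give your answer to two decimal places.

Nominal value at maturity: £243,350 × (1 + 2.1%)^7 ≈ £281,456.67.
Price-level factor over 7 years: 1.026 × 1.0522 × 1.073 × 1.037 × 1.031 × 1.015 × 1.050 ≈ 1.3198912300.
Dividing the nominal maturity value by the price-level factor gives the value in today's money.

£213,242.32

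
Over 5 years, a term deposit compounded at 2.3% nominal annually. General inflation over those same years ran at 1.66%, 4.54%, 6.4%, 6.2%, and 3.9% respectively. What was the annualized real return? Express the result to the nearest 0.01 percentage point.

Cumulative inflation factor: 1.0166 × 1.0454 × 1.064 × 1.062 × 1.039 ≈ 1.24771.
Nominal growth factor: 1.12041. Real growth factor = 1.12041 / 1.24771 ≈ 0.89797.
Annualized: 0.89797^(1/5) − 1 ≈ -0.02129.

-2.13%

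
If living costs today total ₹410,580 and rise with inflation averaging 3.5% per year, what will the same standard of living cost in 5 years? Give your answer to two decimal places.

₹487,640.24

Cumulative price-level factor: (1+3.5%)^5 ≈ 1.1876863056.
The nominal amount required is ₹410,580 scaled up by that factor.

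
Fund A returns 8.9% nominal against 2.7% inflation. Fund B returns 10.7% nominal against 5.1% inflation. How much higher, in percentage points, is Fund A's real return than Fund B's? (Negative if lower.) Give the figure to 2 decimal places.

0.71

Fund A real return: 1.089/1.027 − 1 = 6.037%.
Fund B real return: 1.107/1.051 − 1 = 5.328%.
Difference: 6.037 − 5.328 = 0.709 pp.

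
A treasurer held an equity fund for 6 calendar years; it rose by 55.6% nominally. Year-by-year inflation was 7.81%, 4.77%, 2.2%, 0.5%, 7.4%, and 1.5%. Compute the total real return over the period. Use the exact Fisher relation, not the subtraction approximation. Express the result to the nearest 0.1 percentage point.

Cumulative inflation factor: 1.0781 × 1.0477 × 1.022 × 1.005 × 1.074 × 1.015 ≈ 1.26469.
Nominal growth factor: 1.55600. Real growth factor = 1.55600 / 1.26469 ≈ 1.23034.
Total real return ≈ 23.0343%.

23.0%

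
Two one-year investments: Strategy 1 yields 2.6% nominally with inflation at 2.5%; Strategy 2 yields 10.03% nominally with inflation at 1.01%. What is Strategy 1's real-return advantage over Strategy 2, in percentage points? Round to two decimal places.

-8.83

Strategy 1 real return: 1.026/1.025 − 1 = 0.098%.
Strategy 2 real return: 1.1003/1.0101 − 1 = 8.930%.
Difference: 0.098 − 8.930 = -8.832 pp.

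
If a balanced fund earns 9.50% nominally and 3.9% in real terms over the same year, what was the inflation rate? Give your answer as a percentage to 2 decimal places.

From (1+r_nom) = (1+r_real)(1+π), we get 1+π = (1 + 9.50%)/(1 + 3.9%) = 1.0950/1.039 ≈ 1.05390.
So π ≈ 5.3898%.

5.39%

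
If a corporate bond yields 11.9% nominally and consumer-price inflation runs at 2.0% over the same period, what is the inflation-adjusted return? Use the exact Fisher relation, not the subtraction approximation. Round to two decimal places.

9.71%

Real return via the Fisher equation: (1 + 11.9%)/(1 + 2.0%) − 1 = 1.119/1.020 − 1 ≈ 0.09706.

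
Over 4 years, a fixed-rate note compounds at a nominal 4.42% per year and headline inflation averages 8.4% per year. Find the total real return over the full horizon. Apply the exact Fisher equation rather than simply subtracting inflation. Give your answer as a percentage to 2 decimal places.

The annual real rate is (1+4.42%)/(1+8.4%) − 1 = -3.6716%.
Compounded over 4 years: (1 + -0.036716)^4 − 1 ≈ -0.13897.

-13.90%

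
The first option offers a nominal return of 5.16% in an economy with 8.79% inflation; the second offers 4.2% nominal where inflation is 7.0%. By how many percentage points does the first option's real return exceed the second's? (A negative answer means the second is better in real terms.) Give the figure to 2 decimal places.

The first option real return: 1.0516/1.0879 − 1 = -3.337%.
The second real return: 1.042/1.070 − 1 = -2.617%.
Difference: -3.337 − (-2.617) = -0.720 pp.

-0.72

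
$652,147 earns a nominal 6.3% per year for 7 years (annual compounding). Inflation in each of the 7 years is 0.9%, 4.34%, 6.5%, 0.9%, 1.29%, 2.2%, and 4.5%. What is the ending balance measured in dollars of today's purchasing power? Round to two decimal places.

Nominal value at maturity: $652,147 × (1 + 6.3%)^7 ≈ $1,000,180.43.
Price-level factor over 7 years: 1.009 × 1.0434 × 1.065 × 1.009 × 1.0129 × 1.022 × 1.045 ≈ 1.2238171362.
Dividing the nominal maturity value by the price-level factor gives the value in today's money.

$817,262.97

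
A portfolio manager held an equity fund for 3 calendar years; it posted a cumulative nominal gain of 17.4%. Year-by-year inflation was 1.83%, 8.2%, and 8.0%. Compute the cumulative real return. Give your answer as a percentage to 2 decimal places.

-1.34%

Cumulative inflation factor: 1.0183 × 1.082 × 1.080 ≈ 1.18994.
Nominal growth factor: 1.17400. Real growth factor = 1.17400 / 1.18994 ≈ 0.98660.
Total real return ≈ -1.3399%.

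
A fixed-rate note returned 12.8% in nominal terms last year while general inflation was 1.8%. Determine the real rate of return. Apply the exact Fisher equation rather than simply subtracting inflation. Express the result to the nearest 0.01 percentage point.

10.81%

Real return via the Fisher equation: (1 + 12.8%)/(1 + 1.8%) − 1 = 1.128/1.018 − 1 ≈ 0.10806.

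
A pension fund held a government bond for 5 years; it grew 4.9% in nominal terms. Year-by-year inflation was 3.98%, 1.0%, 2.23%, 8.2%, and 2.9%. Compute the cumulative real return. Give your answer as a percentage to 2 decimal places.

Cumulative inflation factor: 1.0398 × 1.010 × 1.0223 × 1.082 × 1.029 ≈ 1.19534.
Nominal growth factor: 1.04900. Real growth factor = 1.04900 / 1.19534 ≈ 0.87757.
Total real return ≈ -12.2427%.

-12.24%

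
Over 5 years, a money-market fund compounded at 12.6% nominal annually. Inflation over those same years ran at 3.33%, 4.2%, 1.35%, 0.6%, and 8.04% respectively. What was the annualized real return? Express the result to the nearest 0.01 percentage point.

8.82%

Cumulative inflation factor: 1.0333 × 1.042 × 1.0135 × 1.006 × 1.0804 ≈ 1.18604.
Nominal growth factor: 1.81006. Real growth factor = 1.81006 / 1.18604 ≈ 1.52613.
Annualized: 1.52613^(1/5) − 1 ≈ 0.08822.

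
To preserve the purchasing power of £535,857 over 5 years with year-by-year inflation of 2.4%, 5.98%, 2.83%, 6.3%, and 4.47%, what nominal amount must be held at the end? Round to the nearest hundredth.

Cumulative price-level factor: 1.024 × 1.0598 × 1.0283 × 1.063 × 1.0447 ≈ 1.2392775058.
The nominal amount required is £535,857 scaled up by that factor.

£664,075.53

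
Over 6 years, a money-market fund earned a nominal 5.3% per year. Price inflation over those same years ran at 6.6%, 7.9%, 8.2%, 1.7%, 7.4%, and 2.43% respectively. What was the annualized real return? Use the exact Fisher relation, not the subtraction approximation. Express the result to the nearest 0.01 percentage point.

-0.35%

Cumulative inflation factor: 1.066 × 1.079 × 1.082 × 1.017 × 1.074 × 1.0243 ≈ 1.39238.
Nominal growth factor: 1.36323. Real growth factor = 1.36323 / 1.39238 ≈ 0.97907.
Annualized: 0.97907^(1/6) − 1 ≈ -0.00352.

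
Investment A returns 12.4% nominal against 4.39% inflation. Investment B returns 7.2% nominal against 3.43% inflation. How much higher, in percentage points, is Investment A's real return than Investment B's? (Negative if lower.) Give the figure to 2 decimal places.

4.03

Investment A real return: 1.124/1.0439 − 1 = 7.673%.
Investment B real return: 1.072/1.0343 − 1 = 3.645%.
Difference: 7.673 − 3.645 = 4.028 pp.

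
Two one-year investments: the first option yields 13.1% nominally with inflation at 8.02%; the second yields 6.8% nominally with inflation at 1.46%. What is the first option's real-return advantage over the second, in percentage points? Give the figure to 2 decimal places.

-0.56

The first option real return: 1.131/1.0802 − 1 = 4.703%.
The second real return: 1.068/1.0146 − 1 = 5.263%.
Difference: 4.703 − 5.263 = -0.560 pp.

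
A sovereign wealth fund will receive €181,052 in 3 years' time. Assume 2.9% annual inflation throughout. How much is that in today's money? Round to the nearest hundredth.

€166,171.75

Price-level factor over 3 years: (1 + 2.9%)^3 = 1.089547389.
Purchasing power today: €181,052 divided by that factor.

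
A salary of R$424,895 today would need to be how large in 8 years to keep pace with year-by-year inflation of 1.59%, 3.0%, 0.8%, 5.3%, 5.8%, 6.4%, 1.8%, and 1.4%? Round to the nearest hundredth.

R$548,367.54

Cumulative price-level factor: 1.0159 × 1.030 × 1.008 × 1.053 × 1.058 × 1.064 × 1.018 × 1.014 ≈ 1.2905954123.
The nominal amount required is R$424,895 scaled up by that factor.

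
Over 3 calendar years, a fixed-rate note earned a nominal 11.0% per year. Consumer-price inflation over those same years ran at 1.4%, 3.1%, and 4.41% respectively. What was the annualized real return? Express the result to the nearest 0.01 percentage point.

7.81%

Cumulative inflation factor: 1.014 × 1.031 × 1.0441 ≈ 1.09154.
Nominal growth factor: 1.36763. Real growth factor = 1.36763 / 1.09154 ≈ 1.25294.
Annualized: 1.25294^(1/3) − 1 ≈ 0.07806.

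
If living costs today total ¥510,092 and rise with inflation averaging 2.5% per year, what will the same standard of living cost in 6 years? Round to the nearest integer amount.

Cumulative price-level factor: (1+2.5%)^6 ≈ 1.1596934182.
The nominal amount required is ¥510,092 scaled up by that factor.

¥591,550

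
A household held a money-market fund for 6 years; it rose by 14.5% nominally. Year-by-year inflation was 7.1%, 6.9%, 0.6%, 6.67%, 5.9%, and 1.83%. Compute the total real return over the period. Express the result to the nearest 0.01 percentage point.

Cumulative inflation factor: 1.071 × 1.069 × 1.006 × 1.0667 × 1.059 × 1.0183 ≈ 1.32489.
Nominal growth factor: 1.14500. Real growth factor = 1.14500 / 1.32489 ≈ 0.86422.
Total real return ≈ -13.5776%.

-13.58%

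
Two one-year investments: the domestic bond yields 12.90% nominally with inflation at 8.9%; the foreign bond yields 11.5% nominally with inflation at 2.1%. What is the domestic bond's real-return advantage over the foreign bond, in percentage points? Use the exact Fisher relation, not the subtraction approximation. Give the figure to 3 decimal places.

The domestic bond real return: 1.1290/1.089 − 1 = 3.6731%.
The foreign bond real return: 1.115/1.021 − 1 = 9.2067%.
Difference: 3.6731 − 9.2067 = -5.5336 pp.

-5.534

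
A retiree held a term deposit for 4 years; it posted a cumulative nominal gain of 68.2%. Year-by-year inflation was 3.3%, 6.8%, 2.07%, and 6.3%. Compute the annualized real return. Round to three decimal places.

Cumulative inflation factor: 1.033 × 1.068 × 1.0207 × 1.063 ≈ 1.19702.
Nominal growth factor: 1.68200. Real growth factor = 1.68200 / 1.19702 ≈ 1.40515.
Annualized: 1.40515^(1/4) − 1 ≈ 0.08876.

8.876%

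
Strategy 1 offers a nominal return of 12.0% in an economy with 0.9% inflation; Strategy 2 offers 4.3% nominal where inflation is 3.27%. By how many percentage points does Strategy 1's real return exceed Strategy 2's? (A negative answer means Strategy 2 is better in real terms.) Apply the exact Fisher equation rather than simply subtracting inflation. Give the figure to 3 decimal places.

10.004

Strategy 1 real return: 1.120/1.009 − 1 = 11.0010%.
Strategy 2 real return: 1.043/1.0327 − 1 = 0.9974%.
Difference: 11.0010 − 0.9974 = 10.0036 pp.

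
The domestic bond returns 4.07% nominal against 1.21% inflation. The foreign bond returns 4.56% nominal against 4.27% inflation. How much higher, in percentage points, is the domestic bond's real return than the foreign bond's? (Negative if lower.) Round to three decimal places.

The domestic bond real return: 1.0407/1.0121 − 1 = 2.8258%.
The foreign bond real return: 1.0456/1.0427 − 1 = 0.2781%.
Difference: 2.8258 − 0.2781 = 2.5477 pp.

2.548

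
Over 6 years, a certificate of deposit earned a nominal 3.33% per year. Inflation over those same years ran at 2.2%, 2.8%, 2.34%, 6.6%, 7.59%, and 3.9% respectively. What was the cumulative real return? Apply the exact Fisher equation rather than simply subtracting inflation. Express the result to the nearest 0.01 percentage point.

-5.00%

Cumulative inflation factor: 1.022 × 1.028 × 1.0234 × 1.066 × 1.0759 × 1.039 ≈ 1.28125.
Nominal growth factor: 1.21719. Real growth factor = 1.21719 / 1.28125 ≈ 0.95000.
Total real return ≈ -4.9998%.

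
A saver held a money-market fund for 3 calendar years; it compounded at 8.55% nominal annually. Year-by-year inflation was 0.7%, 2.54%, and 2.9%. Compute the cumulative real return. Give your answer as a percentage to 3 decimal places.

20.379%

Cumulative inflation factor: 1.007 × 1.0254 × 1.029 ≈ 1.06252.
Nominal growth factor: 1.27906. Real growth factor = 1.27906 / 1.06252 ≈ 1.20379.
Total real return ≈ 20.3792%.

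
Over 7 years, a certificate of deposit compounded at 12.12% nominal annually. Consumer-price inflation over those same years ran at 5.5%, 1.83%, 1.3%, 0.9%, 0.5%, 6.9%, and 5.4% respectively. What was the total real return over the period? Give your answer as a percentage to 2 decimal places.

Cumulative inflation factor: 1.055 × 1.0183 × 1.013 × 1.009 × 1.005 × 1.069 × 1.054 ≈ 1.24341.
Nominal growth factor: 2.22731. Real growth factor = 2.22731 / 1.24341 ≈ 1.79130.
Total real return ≈ 79.1300%.

79.13%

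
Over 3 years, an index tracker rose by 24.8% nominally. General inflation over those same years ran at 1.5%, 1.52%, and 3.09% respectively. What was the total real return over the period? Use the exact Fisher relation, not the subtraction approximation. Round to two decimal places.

17.48%

Cumulative inflation factor: 1.015 × 1.0152 × 1.0309 ≈ 1.06227.
Nominal growth factor: 1.24800. Real growth factor = 1.24800 / 1.06227 ≈ 1.17484.
Total real return ≈ 17.4845%.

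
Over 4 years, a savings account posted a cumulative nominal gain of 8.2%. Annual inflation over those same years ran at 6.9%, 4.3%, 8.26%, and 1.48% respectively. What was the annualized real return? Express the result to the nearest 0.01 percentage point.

-3.05%

Cumulative inflation factor: 1.069 × 1.043 × 1.0826 × 1.0148 ≈ 1.22493.
Nominal growth factor: 1.08200. Real growth factor = 1.08200 / 1.22493 ≈ 0.88332.
Annualized: 0.88332^(1/4) − 1 ≈ -0.03054.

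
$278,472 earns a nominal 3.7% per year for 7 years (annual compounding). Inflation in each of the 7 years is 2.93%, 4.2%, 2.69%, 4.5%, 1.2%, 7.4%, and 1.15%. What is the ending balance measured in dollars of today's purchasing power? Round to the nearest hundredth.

$283,810.21

Nominal value at maturity: $278,472 × (1 + 3.7%)^7 ≈ $359,114.41.
Price-level factor over 7 years: 1.0293 × 1.042 × 1.0269 × 1.045 × 1.012 × 1.074 × 1.0115 ≈ 1.2653329487.
Dividing the nominal maturity value by the price-level factor gives the value in today's money.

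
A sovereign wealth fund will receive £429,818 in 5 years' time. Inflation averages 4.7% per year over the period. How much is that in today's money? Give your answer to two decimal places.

Price-level factor over 5 years: (1 + 4.7%)^5 ≈ 1.2581528578.
Purchasing power today: £429,818 divided by that factor.

£341,626.22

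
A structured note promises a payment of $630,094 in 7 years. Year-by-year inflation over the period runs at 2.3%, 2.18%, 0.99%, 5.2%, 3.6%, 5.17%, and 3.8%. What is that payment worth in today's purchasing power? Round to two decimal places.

Price-level factor over 7 years: 1.023 × 1.0218 × 1.0099 × 1.052 × 1.036 × 1.0517 × 1.038 ≈ 1.2559855037.
Purchasing power today: $630,094 divided by that factor.

$501,672.99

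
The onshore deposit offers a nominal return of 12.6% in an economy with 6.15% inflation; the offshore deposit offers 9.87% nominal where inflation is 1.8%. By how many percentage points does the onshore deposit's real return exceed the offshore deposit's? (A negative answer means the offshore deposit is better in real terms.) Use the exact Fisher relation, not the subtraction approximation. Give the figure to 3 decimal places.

The onshore deposit real return: 1.126/1.0615 − 1 = 6.0763%.
The offshore deposit real return: 1.0987/1.018 − 1 = 7.9273%.
Difference: 6.0763 − 7.9273 = -1.8510 pp.

-1.851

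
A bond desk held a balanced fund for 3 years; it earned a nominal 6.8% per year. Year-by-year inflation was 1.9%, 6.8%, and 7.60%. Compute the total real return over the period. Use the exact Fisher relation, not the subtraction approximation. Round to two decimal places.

Cumulative inflation factor: 1.019 × 1.068 × 1.0760 ≈ 1.17100.
Nominal growth factor: 1.21819. Real growth factor = 1.21819 / 1.17100 ≈ 1.04029.
Total real return ≈ 4.0294%.

4.03%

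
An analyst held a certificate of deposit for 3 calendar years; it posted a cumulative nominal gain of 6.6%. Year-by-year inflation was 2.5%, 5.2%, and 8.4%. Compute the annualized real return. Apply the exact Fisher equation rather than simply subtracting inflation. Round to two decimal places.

Cumulative inflation factor: 1.025 × 1.052 × 1.084 ≈ 1.16888.
Nominal growth factor: 1.06600. Real growth factor = 1.06600 / 1.16888 ≈ 0.91199.
Annualized: 0.91199^(1/3) − 1 ≈ -0.03024.

-3.02%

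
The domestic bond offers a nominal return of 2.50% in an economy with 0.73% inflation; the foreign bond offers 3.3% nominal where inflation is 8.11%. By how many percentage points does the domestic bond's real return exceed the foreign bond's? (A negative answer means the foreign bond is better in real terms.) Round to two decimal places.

6.21

The domestic bond real return: 1.0250/1.0073 − 1 = 1.757%.
The foreign bond real return: 1.033/1.0811 − 1 = -4.449%.
Difference: 1.757 − (-4.449) = 6.206 pp.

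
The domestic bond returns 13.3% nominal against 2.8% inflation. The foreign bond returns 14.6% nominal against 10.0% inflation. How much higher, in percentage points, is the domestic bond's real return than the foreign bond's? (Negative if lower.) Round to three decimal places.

The domestic bond real return: 1.133/1.028 − 1 = 10.2140%.
The foreign bond real return: 1.146/1.100 − 1 = 4.1818%.
Difference: 10.2140 − 4.1818 = 6.0322 pp.

6.032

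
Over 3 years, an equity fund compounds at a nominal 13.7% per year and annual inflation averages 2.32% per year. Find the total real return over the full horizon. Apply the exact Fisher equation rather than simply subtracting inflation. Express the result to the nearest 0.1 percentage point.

The annual real rate is (1+13.7%)/(1+2.32%) − 1 = 11.1220%.
Compounded over 3 years: (1 + 0.111220)^3 − 1 ≈ 0.37214.

37.2%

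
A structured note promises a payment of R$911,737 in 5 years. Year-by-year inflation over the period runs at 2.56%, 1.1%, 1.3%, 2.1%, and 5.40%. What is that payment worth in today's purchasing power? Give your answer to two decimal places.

Price-level factor over 5 years: 1.0256 × 1.011 × 1.013 × 1.021 × 1.0540 ≈ 1.1303292498.
Purchasing power today: R$911,737 divided by that factor.

R$806,611.88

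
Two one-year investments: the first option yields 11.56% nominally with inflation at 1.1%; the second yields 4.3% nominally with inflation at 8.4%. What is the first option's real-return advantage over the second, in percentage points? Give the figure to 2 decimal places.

The first option real return: 1.1156/1.011 − 1 = 10.346%.
The second real return: 1.043/1.084 − 1 = -3.782%.
Difference: 10.346 − (-3.782) = 14.128 pp.

14.13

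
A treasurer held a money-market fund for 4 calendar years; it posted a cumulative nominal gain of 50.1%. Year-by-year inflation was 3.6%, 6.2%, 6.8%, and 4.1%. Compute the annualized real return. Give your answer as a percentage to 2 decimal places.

5.25%

Cumulative inflation factor: 1.036 × 1.062 × 1.068 × 1.041 ≈ 1.22322.
Nominal growth factor: 1.50100. Real growth factor = 1.50100 / 1.22322 ≈ 1.22708.
Annualized: 1.22708^(1/4) − 1 ≈ 0.05249.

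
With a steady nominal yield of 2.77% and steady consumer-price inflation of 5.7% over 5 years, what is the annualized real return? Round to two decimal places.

-2.77%

With constant rates the annual real return is the same each year: (1+2.77%)/(1+5.7%) − 1 = -0.02772.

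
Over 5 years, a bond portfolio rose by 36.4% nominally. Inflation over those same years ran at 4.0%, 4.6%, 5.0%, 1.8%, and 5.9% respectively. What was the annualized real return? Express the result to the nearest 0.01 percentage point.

2.07%

Cumulative inflation factor: 1.040 × 1.046 × 1.050 × 1.018 × 1.059 ≈ 1.23140.
Nominal growth factor: 1.36400. Real growth factor = 1.36400 / 1.23140 ≈ 1.10769.
Annualized: 1.10769^(1/5) − 1 ≈ 0.02067.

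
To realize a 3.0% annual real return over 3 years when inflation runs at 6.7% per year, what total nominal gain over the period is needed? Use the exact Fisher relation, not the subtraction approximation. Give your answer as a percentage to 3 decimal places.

32.741%

Required annual nominal rate: (1+3.0%)(1+6.7%) − 1 = 9.901%.
Cumulative over 3 years: (1 + 0.09901)^3 − 1 ≈ 0.32741.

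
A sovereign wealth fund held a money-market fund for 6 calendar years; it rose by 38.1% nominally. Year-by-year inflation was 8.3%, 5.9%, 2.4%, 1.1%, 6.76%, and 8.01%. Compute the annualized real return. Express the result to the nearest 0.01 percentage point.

Cumulative inflation factor: 1.083 × 1.059 × 1.024 × 1.011 × 1.0676 × 1.0801 ≈ 1.36914.
Nominal growth factor: 1.38100. Real growth factor = 1.38100 / 1.36914 ≈ 1.00866.
Annualized: 1.00866^(1/6) − 1 ≈ 0.00144.

0.14%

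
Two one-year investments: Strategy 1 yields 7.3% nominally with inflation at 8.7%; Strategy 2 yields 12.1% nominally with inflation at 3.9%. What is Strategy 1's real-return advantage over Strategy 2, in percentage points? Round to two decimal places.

-9.18

Strategy 1 real return: 1.073/1.087 − 1 = -1.288%.
Strategy 2 real return: 1.121/1.039 − 1 = 7.892%.
Difference: -1.288 − 7.892 = -9.180 pp.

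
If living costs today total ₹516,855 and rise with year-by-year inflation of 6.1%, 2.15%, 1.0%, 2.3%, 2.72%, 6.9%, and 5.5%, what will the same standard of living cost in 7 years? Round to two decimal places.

₹670,509.07

Cumulative price-level factor: 1.061 × 1.0215 × 1.010 × 1.023 × 1.0272 × 1.069 × 1.055 ≈ 1.2972866172.
The nominal amount required is ₹516,855 scaled up by that factor.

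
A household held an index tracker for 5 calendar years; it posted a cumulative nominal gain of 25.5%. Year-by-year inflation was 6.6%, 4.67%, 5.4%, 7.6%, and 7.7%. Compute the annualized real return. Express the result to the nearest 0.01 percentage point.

Cumulative inflation factor: 1.066 × 1.0467 × 1.054 × 1.076 × 1.077 ≈ 1.36285.
Nominal growth factor: 1.25500. Real growth factor = 1.25500 / 1.36285 ≈ 0.92086.
Annualized: 0.92086^(1/5) − 1 ≈ -0.01635.

-1.64%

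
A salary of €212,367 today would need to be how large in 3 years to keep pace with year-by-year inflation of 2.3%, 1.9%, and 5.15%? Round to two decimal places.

€232,780.25

Cumulative price-level factor: 1.023 × 1.019 × 1.0515 = 1.0961225055.
The nominal amount required is €212,367 scaled up by that factor.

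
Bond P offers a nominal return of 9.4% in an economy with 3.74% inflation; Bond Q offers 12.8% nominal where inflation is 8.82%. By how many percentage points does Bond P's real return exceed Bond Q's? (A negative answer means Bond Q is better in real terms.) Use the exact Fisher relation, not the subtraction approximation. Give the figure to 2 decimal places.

1.80

Bond P real return: 1.094/1.0374 − 1 = 5.456%.
Bond Q real return: 1.128/1.0882 − 1 = 3.657%.
Difference: 5.456 − 3.657 = 1.799 pp.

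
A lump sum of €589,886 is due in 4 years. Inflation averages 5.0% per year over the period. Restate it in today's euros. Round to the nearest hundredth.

Price-level factor over 4 years: (1 + 5.0%)^4 = 1.21550625.
Purchasing power today: €589,886 divided by that factor.

€485,300.67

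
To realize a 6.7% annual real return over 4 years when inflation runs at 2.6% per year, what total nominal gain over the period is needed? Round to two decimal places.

Required annual nominal rate: (1+6.7%)(1+2.6%) − 1 = 9.4742%.
Cumulative over 4 years: (1 + 0.094742)^4 − 1 ≈ 0.43631.

43.63%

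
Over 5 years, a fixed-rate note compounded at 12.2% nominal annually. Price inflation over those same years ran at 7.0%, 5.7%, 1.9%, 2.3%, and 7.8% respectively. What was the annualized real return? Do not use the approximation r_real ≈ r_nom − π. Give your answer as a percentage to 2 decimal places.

Cumulative inflation factor: 1.070 × 1.057 × 1.019 × 1.023 × 1.078 ≈ 1.27095.
Nominal growth factor: 1.77813. Real growth factor = 1.77813 / 1.27095 ≈ 1.39906.
Annualized: 1.39906^(1/5) − 1 ≈ 0.06947.

6.95%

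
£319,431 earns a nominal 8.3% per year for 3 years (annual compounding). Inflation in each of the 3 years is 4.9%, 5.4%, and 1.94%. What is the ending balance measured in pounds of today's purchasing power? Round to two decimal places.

£359,999.34

Nominal value at maturity: £319,431 × (1 + 8.3%)^3 ≈ £405,753.65.
Price-level factor over 3 years: 1.049 × 1.054 × 1.0194 = 1.1270955324.
Dividing the nominal maturity value by the price-level factor gives the value in today's money.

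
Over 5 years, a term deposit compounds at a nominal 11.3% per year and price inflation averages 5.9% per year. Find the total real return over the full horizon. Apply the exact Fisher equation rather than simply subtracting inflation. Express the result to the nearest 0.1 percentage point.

28.2%

The annual real rate is (1+11.3%)/(1+5.9%) − 1 = 5.0992%.
Compounded over 5 years: (1 + 0.050992)^5 − 1 ≈ 0.28232.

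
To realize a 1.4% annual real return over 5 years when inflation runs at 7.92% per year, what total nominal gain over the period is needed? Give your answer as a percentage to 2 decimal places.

56.93%

Required annual nominal rate: (1+1.4%)(1+7.92%) − 1 = 9.43088%.
Cumulative over 5 years: (1 + 0.0943088)^5 − 1 ≈ 0.56928.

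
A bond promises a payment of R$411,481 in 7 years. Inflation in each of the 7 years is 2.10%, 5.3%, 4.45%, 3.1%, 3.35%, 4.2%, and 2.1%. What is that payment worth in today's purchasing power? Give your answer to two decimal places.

Price-level factor over 7 years: 1.0210 × 1.053 × 1.0445 × 1.031 × 1.0335 × 1.042 × 1.021 ≈ 1.2729905066.
Purchasing power today: R$411,481 divided by that factor.

R$323,239.65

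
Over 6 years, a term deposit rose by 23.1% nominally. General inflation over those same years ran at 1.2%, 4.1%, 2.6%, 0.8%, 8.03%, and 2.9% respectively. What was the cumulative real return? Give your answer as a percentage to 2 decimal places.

1.64%

Cumulative inflation factor: 1.012 × 1.041 × 1.026 × 1.008 × 1.0803 × 1.029 ≈ 1.21115.
Nominal growth factor: 1.23100. Real growth factor = 1.23100 / 1.21115 ≈ 1.01639.
Total real return ≈ 1.6387%.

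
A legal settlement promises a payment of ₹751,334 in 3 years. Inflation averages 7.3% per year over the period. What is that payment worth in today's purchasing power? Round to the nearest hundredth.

₹608,182.44

Price-level factor over 3 years: (1 + 7.3%)^3 = 1.235376017.
Purchasing power today: ₹751,334 divided by that factor.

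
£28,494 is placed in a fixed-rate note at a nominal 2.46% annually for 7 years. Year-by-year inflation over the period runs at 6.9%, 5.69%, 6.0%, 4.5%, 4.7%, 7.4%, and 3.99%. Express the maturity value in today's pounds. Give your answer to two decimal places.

Nominal value at maturity: £28,494 × (1 + 2.46%)^7 ≈ £33,778.00.
Price-level factor over 7 years: 1.069 × 1.0569 × 1.060 × 1.045 × 1.047 × 1.074 × 1.0399 ≈ 1.4634446458.
Dividing the nominal maturity value by the price-level factor gives the value in today's money.

£23,081.16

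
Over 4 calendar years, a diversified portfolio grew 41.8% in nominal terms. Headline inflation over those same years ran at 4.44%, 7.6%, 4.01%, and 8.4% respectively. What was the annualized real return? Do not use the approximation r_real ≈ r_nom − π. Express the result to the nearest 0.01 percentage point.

Cumulative inflation factor: 1.0444 × 1.076 × 1.0401 × 1.084 ≈ 1.26702.
Nominal growth factor: 1.41800. Real growth factor = 1.41800 / 1.26702 ≈ 1.11916.
Annualized: 1.11916^(1/4) − 1 ≈ 0.02854.

2.85%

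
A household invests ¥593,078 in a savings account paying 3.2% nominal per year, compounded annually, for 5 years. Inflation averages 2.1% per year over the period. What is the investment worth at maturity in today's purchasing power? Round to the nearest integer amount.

Nominal value at maturity: ¥593,078 × (1 + 3.2%)^5 ≈ ¥694,241.
Price-level factor over 5 years: (1 + 2.1%)^5 ≈ 1.1095035865.
The maturity value deflated by that factor is the answer in today's purchasing power.

¥625,722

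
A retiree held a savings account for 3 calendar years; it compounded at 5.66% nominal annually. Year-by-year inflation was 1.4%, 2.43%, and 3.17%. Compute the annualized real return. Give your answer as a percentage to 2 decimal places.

3.25%

Cumulative inflation factor: 1.014 × 1.0243 × 1.0317 ≈ 1.07157.
Nominal growth factor: 1.17959. Real growth factor = 1.17959 / 1.07157 ≈ 1.10081.
Annualized: 1.10081^(1/3) − 1 ≈ 0.03253.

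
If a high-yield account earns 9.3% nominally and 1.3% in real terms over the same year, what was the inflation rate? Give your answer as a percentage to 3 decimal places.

7.897%

From (1+r_nom) = (1+r_real)(1+π), we get 1+π = (1 + 9.3%)/(1 + 1.3%) = 1.093/1.013 ≈ 1.07897.
So π ≈ 7.8973%.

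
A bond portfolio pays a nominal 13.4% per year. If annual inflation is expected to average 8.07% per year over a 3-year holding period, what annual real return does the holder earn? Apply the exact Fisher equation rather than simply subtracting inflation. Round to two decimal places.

4.93%

With constant rates the annual real return is the same each year: (1+13.4%)/(1+8.07%) − 1 = 0.04932.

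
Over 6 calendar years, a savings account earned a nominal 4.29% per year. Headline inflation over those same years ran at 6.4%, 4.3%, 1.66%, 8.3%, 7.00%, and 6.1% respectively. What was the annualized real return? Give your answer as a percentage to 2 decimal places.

Cumulative inflation factor: 1.064 × 1.043 × 1.0166 × 1.083 × 1.0700 × 1.061 ≈ 1.38709.
Nominal growth factor: 1.28664. Real growth factor = 1.28664 / 1.38709 ≈ 0.92758.
Annualized: 0.92758^(1/6) − 1 ≈ -0.01245.

-1.25%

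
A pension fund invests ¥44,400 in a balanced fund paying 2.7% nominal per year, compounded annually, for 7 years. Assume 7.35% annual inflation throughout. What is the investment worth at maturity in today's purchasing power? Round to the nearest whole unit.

¥32,566

Nominal value at maturity: ¥44,400 × (1 + 2.7%)^7 ≈ ¥53,503.
Price-level factor over 7 years: (1 + 7.35%)^7 ≈ 1.6429121500.
Dividing the nominal maturity value by the price-level factor gives the value in today's money.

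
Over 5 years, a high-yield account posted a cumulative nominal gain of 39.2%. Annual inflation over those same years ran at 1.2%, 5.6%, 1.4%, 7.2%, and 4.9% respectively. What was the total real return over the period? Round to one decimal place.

14.2%

Cumulative inflation factor: 1.012 × 1.056 × 1.014 × 1.072 × 1.049 ≈ 1.21858.
Nominal growth factor: 1.39200. Real growth factor = 1.39200 / 1.21858 ≈ 1.14232.
Total real return ≈ 14.2317%.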